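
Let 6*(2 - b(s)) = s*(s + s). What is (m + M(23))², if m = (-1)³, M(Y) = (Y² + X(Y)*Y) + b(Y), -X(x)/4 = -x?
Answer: 54893281/9 ≈ 6.0993e+6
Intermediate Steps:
b(s) = 2 - s²/3 (b(s) = 2 - s*(s + s)/6 = 2 - s*2*s/6 = 2 - s²/3)
X(x) = 4*x (X(x) = -(-4)*x = 4*x)
M(Y) = 2 + 14*Y²/3 (M(Y) = (Y² + (4*Y)*Y) + (2 - Y²/3) = (Y² + 4*Y²) + (2 - Y²/3) = 5*Y² + (2 - Y²/3) = 2 + 14*Y²/3)
m = -1
(m + M(23))² = (-1 + (2 + (14/3)*23²))² = (-1 + (2 + (14/3)*529))² = (-1 + (2 + 7406/3))² = (-1 + 7412/3)² = (7409/3)² = 54893281/9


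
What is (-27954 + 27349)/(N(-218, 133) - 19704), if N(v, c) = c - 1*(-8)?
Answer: 605/19563 ≈ 0.030926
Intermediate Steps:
N(v, c) = 8 + c (N(v, c) = c + 8 = 8 + c)
(-27954 + 27349)/(N(-218, 133) - 19704) = (-27954 + 27349)/((8 + 133) - 19704) = -605/(141 - 19704) = -605/(-19563) = -605*(-1/19563) = 605/19563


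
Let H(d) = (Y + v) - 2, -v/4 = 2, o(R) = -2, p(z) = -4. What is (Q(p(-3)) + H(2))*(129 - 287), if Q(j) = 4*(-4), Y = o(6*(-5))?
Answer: 4424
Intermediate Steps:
Y = -2
Q(j) = -16
v = -8 (v = -4*2 = -8)
H(d) = -12 (H(d) = (-2 - 8) - 2 = -10 - 2 = -12)
(Q(p(-3)) + H(2))*(129 - 287) = (-16 - 12)*(129 - 287) = -28*(-158) = 4424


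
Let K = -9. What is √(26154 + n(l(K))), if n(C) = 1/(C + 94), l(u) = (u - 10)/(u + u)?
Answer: 6*√2126844862/1711 ≈ 161.72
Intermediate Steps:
l(u) = (-10 + u)/(2*u) (l(u) = (-10 + u)/((2*u)) = (-10 + u)*(1/(2*u)) = (-10 + u)/(2*u))
n(C) = 1/(94 + C)
√(26154 + n(l(K))) = √(26154 + 1/(94 + (½)*(-10 - 9)/(-9))) = √(26154 + 1/(94 + (½)*(-⅑)*(-19))) = √(26154 + 1/(94 + 19/18)) = √(26154 + 1/(1711/18)) = √(26154 + 18/1711) = √(44749512/1711) = 6*√2126844862/1711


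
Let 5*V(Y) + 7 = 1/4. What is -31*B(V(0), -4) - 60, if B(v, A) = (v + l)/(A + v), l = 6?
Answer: -3537/107 ≈ -33.056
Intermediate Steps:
V(Y) = -27/20 (V(Y) = -7/5 + (⅕)/4 = -7/5 + (⅕)*(¼) = -7/5 + 1/20 = -27/20)
B(v, A) = (6 + v)/(A + v) (B(v, A) = (v + 6)/(A + v) = (6 + v)/(A + v))
-31*B(V(0), -4) - 60 = -31*(6 - 27/20)/(-4 - 27/20) - 60 = -31*93/((-107/20)*20) - 60 = -(-620)*93/(107*20) - 60 = -31*(-93/107) - 60 = 2883/107 - 60 = -3537/107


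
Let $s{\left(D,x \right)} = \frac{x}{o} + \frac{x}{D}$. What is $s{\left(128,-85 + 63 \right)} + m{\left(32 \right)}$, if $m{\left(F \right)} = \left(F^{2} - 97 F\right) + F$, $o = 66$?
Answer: $- \frac{393313}{192} \approx -2048.5$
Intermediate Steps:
$s{\left(D,x \right)} = \frac{x}{66} + \frac{x}{D}$
$m{\left(F \right)} = F^{2} - 96 F$
$s{\left(128,-85 + 63 \right)} + m{\left(32 \right)} = \left(\frac{-85 + 63}{66} + \frac{-85 + 63}{128}\right) + 32 \left(-96 + 32\right) = \left(\frac{1}{66} \left(-22\right) - \frac{11}{64}\right) + 32 \left(-64\right) = \left(- \frac{1}{3} - \frac{11}{64}\right) - 2048 = - \frac{97}{192} - 2048 = - \frac{393313}{192}$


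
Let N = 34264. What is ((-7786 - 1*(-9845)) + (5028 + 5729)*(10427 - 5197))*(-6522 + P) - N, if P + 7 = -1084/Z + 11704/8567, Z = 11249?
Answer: -35392698094456709803/96370183 ≈ -3.6726e+11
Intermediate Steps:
P = -552219613/96370183 (P = -7 + (-1084/11249 + 11704/8567) = -7 + 122371668/96370183 = -552219613/96370183 ≈ -5.7302)
((-7786 - 1*(-9845)) + (5028 + 5729)*(10427 - 5197))*(-6522 + P) - N = ((-7786 - 1*(-9845)) + (5028 + 5729)*(10427 - 5197))*(-6522 - 552219613/96370183) - 1*34264 = ((-7786 + 9845) + 10757*5230)*(-629078553139/96370183) - 34264 = (2059 + 56259110)*(-629078553139/96370183) - 34264 = 56261169*(-629078553139/96370183) - 34264 = -35392694792428759491/96370183 - 34264 = -35392698094456709803/96370183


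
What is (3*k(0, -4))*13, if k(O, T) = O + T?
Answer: -156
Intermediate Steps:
(3*k(0, -4))*13 = (3*(0 - 4))*13 = (3*(-4))*13 = -12*13 = -156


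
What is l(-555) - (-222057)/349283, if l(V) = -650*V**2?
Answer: -6357466566063/31753 ≈ -2.0022e+8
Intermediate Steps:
l(-555) - (-222057)/349283 = -650*(-555)**2 - (-222057)/349283 = -650*308025 - (-222057)/349283 = -200216250 - 1*(-20187/31753) = -200216250 + 20187/31753 = -6357466566063/31753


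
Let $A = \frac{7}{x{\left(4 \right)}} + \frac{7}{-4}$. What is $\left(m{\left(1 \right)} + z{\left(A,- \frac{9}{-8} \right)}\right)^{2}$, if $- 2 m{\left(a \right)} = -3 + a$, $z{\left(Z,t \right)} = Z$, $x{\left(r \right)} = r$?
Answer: $1$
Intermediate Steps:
$A = 0$ ($A = \frac{7}{4} + \frac{7}{-4} = 7 \cdot \frac{1}{4} + 7 \left(- \frac{1}{4}\right) = \frac{7}{4} - \frac{7}{4} = 0$)
$m{\left(a \right)} = \frac{3}{2} - \frac{a}{2}$ ($m{\left(a \right)} = - \frac{-3 + a}{2} = \frac{3}{2} - \frac{a}{2}$)
$\left(m{\left(1 \right)} + z{\left(A,- \frac{9}{-8} \right)}\right)^{2} = \left(\left(\frac{3}{2} - \frac{1}{2}\right) + 0\right)^{2} = \left(1 + 0\right)^{2} = 1^{2} = 1$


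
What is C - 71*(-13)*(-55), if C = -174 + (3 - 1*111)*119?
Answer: -63791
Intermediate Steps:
C = -13026 (C = -174 + (3 - 111)*119 = -174 - 108*119 = -174 - 12852 = -13026)
C - 71*(-13)*(-55) = -13026 - 71*(-13)*(-55) = -13026 - (-923)*(-55) = -13026 - 1*50765 = -13026 - 50765 = -63791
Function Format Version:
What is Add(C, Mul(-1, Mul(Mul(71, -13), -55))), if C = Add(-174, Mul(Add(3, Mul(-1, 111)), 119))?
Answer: -63791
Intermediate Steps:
C = -13026 (C = Add(-174, Mul(Add(3, -111), 119)) = Add(-174, Mul(-108, 119)) = Add(-174, -12852) = -13026)
Add(C, Mul(-1, Mul(Mul(71, -13), -55))) = Add(-13026, Mul(-1, Mul(Mul(71, -13), -55))) = Add(-13026, Mul(-1, Mul(-923, -55))) = Add(-13026, Mul(-1, 50765)) = Add(-13026, -50765) = -63791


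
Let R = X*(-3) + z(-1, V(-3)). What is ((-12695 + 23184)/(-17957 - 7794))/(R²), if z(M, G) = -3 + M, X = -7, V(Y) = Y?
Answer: -617/437767 ≈ -0.0014094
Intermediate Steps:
R = 17 (R = -7*(-3) + (-3 - 1) = 21 - 4 = 17)
((-12695 + 23184)/(-17957 - 7794))/(R²) = ((-12695 + 23184)/(-17957 - 7794))/(17²) = (10489/(-25751))/289 = (10489*(-1/25751))*(1/289) = -10489/25751*1/289 = -617/437767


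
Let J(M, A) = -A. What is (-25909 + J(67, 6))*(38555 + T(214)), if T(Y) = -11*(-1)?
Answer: -999437890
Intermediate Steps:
T(Y) = 11
(-25909 + J(67, 6))*(38555 + T(214)) = (-25909 - 1*6)*(38555 + 11) = (-25909 - 6)*38566 = -25915*38566 = -999437890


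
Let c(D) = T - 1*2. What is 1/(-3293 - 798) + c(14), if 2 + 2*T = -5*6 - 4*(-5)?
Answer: -32729/4091 ≈ -8.0002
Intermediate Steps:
T = -6 (T = -1 + (-5*6 - 4*(-5))/2 = -1 + (-30 + 20)/2 = -1 + (½)*(-10) = -1 - 5 = -6)
c(D) = -8 (c(D) = -6 - 1*2 = -6 - 2 = -8)
1/(-3293 - 798) + c(14) = 1/(-3293 - 798) - 8 = 1/(-4091) - 8 = -1/4091 - 8 = -32729/4091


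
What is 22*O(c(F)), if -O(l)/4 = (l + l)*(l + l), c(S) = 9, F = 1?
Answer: -28512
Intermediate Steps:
O(l) = -16*l² (O(l) = -4*(l + l)*(l + l) = -4*2*l*2*l = -16*l²)
22*O(c(F)) = 22*(-16*9²) = 22*(-16*81) = 22*(-1296) = -28512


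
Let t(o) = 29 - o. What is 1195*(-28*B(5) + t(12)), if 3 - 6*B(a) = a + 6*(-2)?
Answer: -106355/3 ≈ -35452.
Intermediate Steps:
B(a) = 5/2 - a/6 (B(a) = 1/2 - (a + 6*(-2))/6 = 1/2 - (a - 12)/6 = 1/2 - (-12 + a)/6 = 1/2 + (2 - a/6) = 5/2 - a/6)
1195*(-28*B(5) + t(12)) = 1195*(-28*(5/2 - 1/6*5) + (29 - 1*12)) = 1195*(-28*(5/2 - 5/6) + (29 - 12)) = 1195*(-28*5/3 + 17) = 1195*(-140/3 + 17) = 1195*(-89/3) = -106355/3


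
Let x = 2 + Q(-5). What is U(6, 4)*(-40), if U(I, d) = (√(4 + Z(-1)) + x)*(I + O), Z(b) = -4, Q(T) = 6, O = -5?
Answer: -320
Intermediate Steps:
x = 8 (x = 2 + 6 = 8)
U(I, d) = -40 + 8*I (U(I, d) = (√(4 - 4) + 8)*(I - 5) = (√0 + 8)*(-5 + I) = (0 + 8)*(-5 + I) = 8*(-5 + I) = -40 + 8*I)
U(6, 4)*(-40) = (-40 + 8*6)*(-40) = (-40 + 48)*(-40) = 8*(-40) = -320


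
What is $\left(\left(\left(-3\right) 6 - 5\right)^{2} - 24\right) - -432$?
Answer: $937$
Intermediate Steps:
$\left(\left(\left(-3\right) 6 - 5\right)^{2} - 24\right) - -432 = \left(\left(-18 - 5\right)^{2} - 24\right) + 432 = \left(\left(-23\right)^{2} - 24\right) + 432 = \left(529 - 24\right) + 432 = 505 + 432 = 937$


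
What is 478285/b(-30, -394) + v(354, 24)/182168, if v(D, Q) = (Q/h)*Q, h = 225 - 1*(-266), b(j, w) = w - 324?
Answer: -5347494566189/8027642798 ≈ -666.13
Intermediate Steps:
b(j, w) = -324 + w
h = 491 (h = 225 + 266 = 491)
v(D, Q) = Q²/491 (v(D, Q) = (Q/491)*Q = Q²/491)
478285/b(-30, -394) + v(354, 24)/182168 = 478285/(-324 - 394) + ((1/491)*24²)/182168 = 478285/(-718) + ((1/491)*576)*(1/182168) = 478285*(-1/718) + (576/491)*(1/182168) = -478285/718 + 72/11180561 = -5347494566189/8027642798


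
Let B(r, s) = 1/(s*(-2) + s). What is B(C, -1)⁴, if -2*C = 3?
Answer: 1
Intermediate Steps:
C = -3/2 (C = -½*3 = -3/2 ≈ -1.5000)
B(r, s) = -1/s (B(r, s) = 1/(-2*s + s) = 1/(-s) = -1/s)
B(C, -1)⁴ = (-1/(-1))⁴ = (-1*(-1))⁴ = 1⁴ = 1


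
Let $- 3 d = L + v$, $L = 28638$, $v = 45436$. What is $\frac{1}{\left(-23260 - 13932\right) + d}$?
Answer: $- \frac{3}{185650} \approx -1.6159 \cdot 10^{-5}$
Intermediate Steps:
$d = - \frac{74074}{3}$ ($d = - \frac{28638 + 45436}{3} = \left(- \frac{1}{3}\right) 74074 = - \frac{74074}{3} \approx -24691.0$)
$\frac{1}{\left(-23260 - 13932\right) + d} = \frac{1}{\left(-23260 - 13932\right) - \frac{74074}{3}} = \frac{1}{-37192 - \frac{74074}{3}} = \frac{1}{- \frac{185650}{3}} = - \frac{3}{185650}$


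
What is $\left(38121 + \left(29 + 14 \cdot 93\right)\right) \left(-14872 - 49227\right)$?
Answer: $-2528833748$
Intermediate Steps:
$\left(38121 + \left(29 + 14 \cdot 93\right)\right) \left(-14872 - 49227\right) = \left(38121 + \left(29 + 1302\right)\right) \left(-64099\right) = \left(38121 + 1331\right) \left(-64099\right) = 39452 \left(-64099\right) = -2528833748$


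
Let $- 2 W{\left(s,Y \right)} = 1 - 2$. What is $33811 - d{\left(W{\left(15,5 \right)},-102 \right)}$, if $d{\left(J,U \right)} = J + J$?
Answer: $33810$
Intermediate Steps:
$W{\left(s,Y \right)} = \frac{1}{2}$ ($W{\left(s,Y \right)} = - \frac{1 - 2}{2} = \left(- \frac{1}{2}\right) \left(-1\right) = \frac{1}{2}$)
$d{\left(J,U \right)} = 2 J$
$33811 - d{\left(W{\left(15,5 \right)},-102 \right)} = 33811 - 2 \cdot \frac{1}{2} = 33811 - 1 = 33810$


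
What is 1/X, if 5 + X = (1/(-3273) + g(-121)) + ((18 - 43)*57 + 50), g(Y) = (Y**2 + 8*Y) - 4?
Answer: 3273/40221896 ≈ 8.1374e-5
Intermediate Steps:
g(Y) = -4 + Y**2 + 8*Y
X = 40221896/3273 (X = -5 + ((1/(-3273) + (-4 + (-121)**2 + 8*(-121))) + ((18 - 43)*57 + 50)) = -5 + ((-1/3273 + (-4 + 14641 - 968)) + (-25*57 + 50)) = -5 + ((-1/3273 + 13669) + (-1425 + 50)) = -5 + (44738636/3273 - 1375) = -5 + 40238261/3273 = 40221896/3273 ≈ 12289.)
1/X = 1/(40221896/3273) = 3273/40221896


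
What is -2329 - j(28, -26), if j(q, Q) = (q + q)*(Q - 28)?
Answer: 695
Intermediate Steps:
j(q, Q) = 2*q*(-28 + Q) (j(q, Q) = (2*q)*(-28 + Q) = 2*q*(-28 + Q))
-2329 - j(28, -26) = -2329 - 2*28*(-28 - 26) = -2329 - 2*28*(-54) = -2329 - 1*(-3024) = -2329 + 3024 = 695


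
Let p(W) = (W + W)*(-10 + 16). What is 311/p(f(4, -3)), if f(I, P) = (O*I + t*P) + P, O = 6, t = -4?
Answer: 311/396 ≈ 0.78535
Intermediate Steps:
f(I, P) = -3*P + 6*I (f(I, P) = (6*I - 4*P) + P = (-4*P + 6*I) + P = -3*P + 6*I)
p(W) = 12*W (p(W) = (2*W)*6 = 12*W)
311/p(f(4, -3)) = 311/((12*(-3*(-3) + 6*4))) = 311/((12*(9 + 24))) = 311/((12*33)) = 311/396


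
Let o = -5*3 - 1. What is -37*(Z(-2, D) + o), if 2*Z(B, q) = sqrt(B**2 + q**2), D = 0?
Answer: 555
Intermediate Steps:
o = -16 (o = -15 - 1 = -16)
Z(B, q) = sqrt(B**2 + q**2)/2
-37*(Z(-2, D) + o) = -37*(sqrt((-2)**2 + 0**2)/2 - 16) = -37*(sqrt(4 + 0)/2 - 16) = -37*(sqrt(4)/2 - 16) = -37*((1/2)*2 - 16) = -37*(1 - 16) = -37*(-15) = 555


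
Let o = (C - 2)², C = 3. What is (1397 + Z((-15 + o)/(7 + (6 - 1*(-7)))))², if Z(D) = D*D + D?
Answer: 19510223041/10000 ≈ 1.9510e+6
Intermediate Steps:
o = 1 (o = (3 - 2)² = 1² = 1)
Z(D) = D + D² (Z(D) = D² + D = D + D²)
(1397 + Z((-15 + o)/(7 + (6 - 1*(-7)))))² = (1397 + ((-15 + 1)/(7 + (6 - 1*(-7))))*(1 + (-15 + 1)/(7 + (6 - 1*(-7)))))² = (1397 + (-14/(7 + (6 + 7)))*(1 - 14/(7 + (6 + 7))))² = (1397 + (-14/(7 + 13))*(1 - 14/(7 + 13)))² = (1397 + (-14/20)*(1 - 14/20))² = (1397 + (-14*1/20)*(1 - 14*1/20))² = (1397 - 7*(1 - 7/10)/10)² = (1397 - 7/10*3/10)² = (1397 - 21/100)² = (139679/100)² = 19510223041/10000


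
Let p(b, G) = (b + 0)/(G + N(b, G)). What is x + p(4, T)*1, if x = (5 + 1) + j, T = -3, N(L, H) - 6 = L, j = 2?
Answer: 60/7 ≈ 8.5714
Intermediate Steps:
N(L, H) = 6 + L
p(b, G) = b/(6 + G + b) (p(b, G) = (b + 0)/(G + (6 + b)) = b/(6 + G + b))
x = 8 (x = (5 + 1) + 2 = 6 + 2 = 8)
x + p(4, T)*1 = 8 + (4/(6 - 3 + 4))*1 = 8 + (4/7)*1 = 8 + 4/7 = 60/7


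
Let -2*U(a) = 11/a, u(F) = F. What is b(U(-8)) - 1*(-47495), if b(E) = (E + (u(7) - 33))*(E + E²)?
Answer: 194419235/4096 ≈ 47466.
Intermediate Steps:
U(a) = -11/(2*a)
b(E) = (-26 + E)*(E + E²) (b(E) = (E + (7 - 33))*(E + E²) = (E - 26)*(E + E²) = (-26 + E)*(E + E²))
b(U(-8)) - 1*(-47495) = (-11/2/(-8))*(-26 + (-11/2/(-8))² - (-275)/(2*(-8))) - 1*(-47495) = (-11/2*(-⅛))*(-26 + (-11/2*(-⅛))² - (-275)*(-1)/(2*8)) + 47495 = 11*(-26 + (11/16)² - 25*11/16)/16 + 47495 = 11*(-26 + 121/256 - 275/16)/16 + 47495 = (11/16)*(-10935/256) + 47495 = -120285/4096 + 47495 = 194419235/4096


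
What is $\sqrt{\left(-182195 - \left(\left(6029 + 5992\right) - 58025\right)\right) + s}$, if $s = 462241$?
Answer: $5 \sqrt{13042} \approx 571.01$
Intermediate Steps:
$\sqrt{\left(-182195 - \left(\left(6029 + 5992\right) - 58025\right)\right) + s} = \sqrt{\left(-182195 - \left(\left(6029 + 5992\right) - 58025\right)\right) + 462241} = \sqrt{\left(-182195 - \left(12021 - 58025\right)\right) + 462241} = \sqrt{\left(-182195 - -46004\right) + 462241} = \sqrt{\left(-182195 + 46004\right) + 462241} = \sqrt{-136191 + 462241} = \sqrt{326050} = 5 \sqrt{13042}$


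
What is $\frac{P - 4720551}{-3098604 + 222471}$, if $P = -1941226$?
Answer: $\frac{6661777}{2876133} \approx 2.3162$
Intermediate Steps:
$\frac{P - 4720551}{-3098604 + 222471} = \frac{-1941226 - 4720551}{-3098604 + 222471} = - \frac{6661777}{-2876133} = \left(-6661777\right) \left(- \frac{1}{2876133}\right) = \frac{6661777}{2876133}$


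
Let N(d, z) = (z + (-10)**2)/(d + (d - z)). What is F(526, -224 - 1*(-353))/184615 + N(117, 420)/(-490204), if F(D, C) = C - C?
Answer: 5/876711 ≈ 5.7031e-6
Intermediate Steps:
N(d, z) = (100 + z)/(-z + 2*d) (N(d, z) = (z + 100)/(-z + 2*d) = (100 + z)/(-z + 2*d))
F(D, C) = 0
F(526, -224 - 1*(-353))/184615 + N(117, 420)/(-490204) = 0/184615 + ((100 + 420)/(-1*420 + 2*117))/(-490204) = 0*(1/184615) + (520/(-420 + 234))*(-1/490204) = 0 + (520/(-186))*(-1/490204) = 0 - 1/186*520*(-1/490204) = 0 - 260/93*(-1/490204) = 0 + 5/876711 = 5/876711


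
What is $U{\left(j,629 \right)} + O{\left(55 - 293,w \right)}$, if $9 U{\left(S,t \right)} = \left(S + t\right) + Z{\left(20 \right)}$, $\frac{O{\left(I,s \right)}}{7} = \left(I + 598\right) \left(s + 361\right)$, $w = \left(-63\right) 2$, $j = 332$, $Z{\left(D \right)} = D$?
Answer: $592309$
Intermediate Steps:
$w = -126$
$O{\left(I,s \right)} = 7 \left(361 + s\right) \left(598 + I\right)$ ($O{\left(I,s \right)} = 7 \left(I + 598\right) \left(s + 361\right) = 7 \left(598 + I\right) \left(361 + s\right) = 7 \left(361 + s\right) \left(598 + I\right)$)
$U{\left(S,t \right)} = \frac{20}{9} + \frac{S}{9} + \frac{t}{9}$ ($U{\left(S,t \right)} = \frac{\left(S + t\right) + 20}{9} = \frac{20 + S + t}{9} = \frac{20}{9} + \frac{S}{9} + \frac{t}{9}$)
$U{\left(j,629 \right)} + O{\left(55 - 293,w \right)} = \left(\frac{20}{9} + \frac{1}{9} \cdot 332 + \frac{1}{9} \cdot 629\right) + \left(1511146 + 2527 \left(55 - 293\right) + 4186 \left(-126\right) + 7 \left(55 - 293\right) \left(-126\right)\right) = \left(\frac{20}{9} + \frac{332}{9} + \frac{629}{9}\right) + \left(1511146 + 2527 \left(55 - 293\right) - 527436 + 7 \left(55 - 293\right) \left(-126\right)\right) = 109 + \left(1511146 + 2527 \left(-238\right) - 527436 + 7 \left(-238\right) \left(-126\right)\right) = 109 + \left(1511146 - 601426 - 527436 + 209916\right) = 109 + 592200 = 592309$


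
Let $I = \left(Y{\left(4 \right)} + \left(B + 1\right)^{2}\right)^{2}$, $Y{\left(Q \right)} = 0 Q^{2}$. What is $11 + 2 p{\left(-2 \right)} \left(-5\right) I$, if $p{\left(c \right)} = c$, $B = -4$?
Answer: $1631$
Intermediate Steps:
$Y{\left(Q \right)} = 0$
$I = 81$ ($I = \left(0 + \left(-4 + 1\right)^{2}\right)^{2} = \left(0 + \left(-3\right)^{2}\right)^{2} = \left(0 + 9\right)^{2} = 9^{2} = 81$)
$11 + 2 p{\left(-2 \right)} \left(-5\right) I = 11 + 2 \left(-2\right) \left(-5\right) 81 = 11 + \left(-4\right) \left(-5\right) 81 = 11 + 20 \cdot 81 = 11 + 1620 = 1631$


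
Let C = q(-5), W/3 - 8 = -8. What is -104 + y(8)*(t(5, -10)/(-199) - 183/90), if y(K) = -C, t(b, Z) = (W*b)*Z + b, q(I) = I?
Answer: -136465/1194 ≈ -114.29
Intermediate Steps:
W = 0 (W = 24 + 3*(-8) = 24 - 24 = 0)
t(b, Z) = b (t(b, Z) = (0*b)*Z + b = 0*Z + b = 0 + b = b)
C = -5
y(K) = 5 (y(K) = -1*(-5) = 5)
-104 + y(8)*(t(5, -10)/(-199) - 183/90) = -104 + 5*(5/(-199) - 183/90) = -104 + 5*(5*(-1/199) - 183*1/90) = -104 + 5*(-5/199 - 61/30) = -104 + 5*(-12289/5970) = -104 - 12289/1194 = -136465/1194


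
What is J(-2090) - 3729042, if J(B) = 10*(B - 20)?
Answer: -3750142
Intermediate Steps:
J(B) = -200 + 10*B (J(B) = 10*(-20 + B) = -200 + 10*B)
J(-2090) - 3729042 = (-200 + 10*(-2090)) - 3729042 = (-200 - 20900) - 3729042 = -21100 - 3729042 = -3750142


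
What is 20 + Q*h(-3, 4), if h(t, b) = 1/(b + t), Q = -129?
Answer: -109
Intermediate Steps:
20 + Q*h(-3, 4) = 20 - 129/(4 - 3) = 20 - 129/1 = 20 - 129*1 = 20 - 129 = -109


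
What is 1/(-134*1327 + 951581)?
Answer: 1/773763 ≈ 1.2924e-6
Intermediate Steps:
1/(-134*1327 + 951581) = 1/(-177818 + 951581) = 1/773763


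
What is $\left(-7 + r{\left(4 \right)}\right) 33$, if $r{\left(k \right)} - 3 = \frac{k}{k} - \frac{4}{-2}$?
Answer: $-33$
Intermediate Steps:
$r{\left(k \right)} = 6$ ($r{\left(k \right)} = 3 + \left(\frac{k}{k} - \frac{4}{-2}\right) = 3 + \left(1 - -2\right) = 3 + \left(1 + 2\right) = 3 + 3 = 6$)
$\left(-7 + r{\left(4 \right)}\right) 33 = \left(-7 + 6\right) 33 = \left(-1\right) 33 = -33$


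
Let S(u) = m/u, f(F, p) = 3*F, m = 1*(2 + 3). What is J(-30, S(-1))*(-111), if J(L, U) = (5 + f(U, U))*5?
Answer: 5550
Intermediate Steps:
m = 5 (m = 1*5 = 5)
S(u) = 5/u
J(L, U) = 25 + 15*U (J(L, U) = (5 + 3*U)*5 = 25 + 15*U)
J(-30, S(-1))*(-111) = (25 + 15*(5/(-1)))*(-111) = (25 + 15*(5*(-1)))*(-111) = (25 + 15*(-5))*(-111) = (25 - 75)*(-111) = -50*(-111) = 5550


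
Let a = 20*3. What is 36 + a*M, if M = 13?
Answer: 816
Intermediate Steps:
a = 60
36 + a*M = 36 + 60*13 = 36 + 780 = 816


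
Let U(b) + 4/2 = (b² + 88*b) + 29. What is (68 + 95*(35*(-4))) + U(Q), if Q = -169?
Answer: 484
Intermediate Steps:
U(b) = 27 + b² + 88*b (U(b) = -2 + ((b² + 88*b) + 29) = -2 + (29 + b² + 88*b) = 27 + b² + 88*b)
(68 + 95*(35*(-4))) + U(Q) = (68 + 95*(35*(-4))) + (27 + (-169)² + 88*(-169)) = (68 + 95*(-140)) + (27 + 28561 - 14872) = (68 - 13300) + 13716 = -13232 + 13716 = 484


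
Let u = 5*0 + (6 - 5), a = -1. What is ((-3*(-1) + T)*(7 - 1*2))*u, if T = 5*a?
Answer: -10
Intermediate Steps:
T = -5 (T = 5*(-1) = -5)
u = 1 (u = 0 + 1 = 1)
((-3*(-1) + T)*(7 - 1*2))*u = ((-3*(-1) - 5)*(7 - 1*2))*1 = ((3 - 5)*(7 - 2))*1 = -2*5*1 = -10*1 = -10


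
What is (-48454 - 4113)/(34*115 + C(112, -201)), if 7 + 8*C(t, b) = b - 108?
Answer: -105134/7741 ≈ -13.581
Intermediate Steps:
C(t, b) = -115/8 + b/8 (C(t, b) = -7/8 + (b - 108)/8 = -7/8 + (-108 + b)/8 = -7/8 + (-27/2 + b/8) = -115/8 + b/8)
(-48454 - 4113)/(34*115 + C(112, -201)) = (-48454 - 4113)/(34*115 + (-115/8 + (1/8)*(-201))) = -52567/(3910 + (-115/8 - 201/8)) = -52567/(3910 - 79/2) = -52567/7741/2 = -52567*2/7741 = -105134/7741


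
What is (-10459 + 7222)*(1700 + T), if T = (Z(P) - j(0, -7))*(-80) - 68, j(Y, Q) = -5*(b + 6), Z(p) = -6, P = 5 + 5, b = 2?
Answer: 3521856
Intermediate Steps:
P = 10
j(Y, Q) = -40 (j(Y, Q) = -5*(2 + 6) = -5*8 = -40)
T = -2788 (T = (-6 - 1*(-40))*(-80) - 68 = (-6 + 40)*(-80) - 68 = 34*(-80) - 68 = -2720 - 68 = -2788)
(-10459 + 7222)*(1700 + T) = (-10459 + 7222)*(1700 - 2788) = -3237*(-1088) = 3521856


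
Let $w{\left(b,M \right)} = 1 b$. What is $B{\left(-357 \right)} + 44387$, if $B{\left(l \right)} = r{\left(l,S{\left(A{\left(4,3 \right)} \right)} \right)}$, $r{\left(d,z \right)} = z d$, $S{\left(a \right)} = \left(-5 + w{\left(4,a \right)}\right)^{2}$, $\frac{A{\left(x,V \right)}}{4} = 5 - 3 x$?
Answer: $44030$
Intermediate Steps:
$A{\left(x,V \right)} = 20 - 12 x$ ($A{\left(x,V \right)} = 4 \left(5 - 3 x\right) = 20 - 12 x$)
$w{\left(b,M \right)} = b$
$S{\left(a \right)} = 1$ ($S{\left(a \right)} = \left(-5 + 4\right)^{2} = \left(-1\right)^{2} = 1$)
$r{\left(d,z \right)} = d z$
$B{\left(l \right)} = l$ ($B{\left(l \right)} = l 1 = l$)
$B{\left(-357 \right)} + 44387 = -357 + 44387 = 44030$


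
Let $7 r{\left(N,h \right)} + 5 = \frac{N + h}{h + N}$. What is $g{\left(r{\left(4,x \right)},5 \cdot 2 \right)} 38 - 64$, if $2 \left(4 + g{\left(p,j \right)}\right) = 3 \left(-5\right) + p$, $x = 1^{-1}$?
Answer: $- \frac{3583}{7} \approx -511.86$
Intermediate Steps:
$x = 1$
$r{\left(N,h \right)} = - \frac{4}{7}$ ($r{\left(N,h \right)} = - \frac{5}{7} + \frac{\left(N + h\right) \frac{1}{h + N}}{7} = - \frac{5}{7} + \frac{\left(N + h\right) \frac{1}{N + h}}{7} = - \frac{5}{7} + \frac{1}{7} \cdot 1 = - \frac{5}{7} + \frac{1}{7} = - \frac{4}{7}$)
$g{\left(p,j \right)} = - \frac{23}{2} + \frac{p}{2}$ ($g{\left(p,j \right)} = -4 + \frac{3 \left(-5\right) + p}{2} = -4 + \frac{-15 + p}{2} = -4 + \left(- \frac{15}{2} + \frac{p}{2}\right) = - \frac{23}{2} + \frac{p}{2}$)
$g{\left(r{\left(4,x \right)},5 \cdot 2 \right)} 38 - 64 = \left(- \frac{23}{2} + \frac{1}{2} \left(- \frac{4}{7}\right)\right) 38 - 64 = \left(- \frac{23}{2} - \frac{2}{7}\right) 38 - 64 = \left(- \frac{165}{14}\right) 38 - 64 = - \frac{3135}{7} - 64 = - \frac{3583}{7}$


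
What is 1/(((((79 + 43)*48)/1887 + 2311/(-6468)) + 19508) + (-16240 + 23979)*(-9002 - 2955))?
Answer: -4068372/376388333294063 ≈ -1.0809e-8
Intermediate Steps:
1/(((((79 + 43)*48)/1887 + 2311/(-6468)) + 19508) + (-16240 + 23979)*(-9002 - 2955)) = 1/((((122*48)*(1/1887) + 2311*(-1/6468)) + 19508) + 7739*(-11957)) = 1/(((5856*(1/1887) - 2311/6468) + 19508) - 92535223) = 1/(((1952/629 - 2311/6468) + 19508) - 92535223) = 1/((11171917/4068372 + 19508) - 92535223) = 1/(79376972893/4068372 - 92535223) = 1/(-376388333294063/4068372) = -4068372/376388333294063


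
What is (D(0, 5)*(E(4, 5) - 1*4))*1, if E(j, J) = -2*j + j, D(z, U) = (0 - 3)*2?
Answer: 48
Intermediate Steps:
D(z, U) = -6 (D(z, U) = -3*2 = -6)
E(j, J) = -j
(D(0, 5)*(E(4, 5) - 1*4))*1 = -6*(-1*4 - 1*4)*1 = -6*(-4 - 4)*1 = -6*(-8)*1 = 48*1 = 48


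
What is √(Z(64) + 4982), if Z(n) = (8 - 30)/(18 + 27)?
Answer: 2*√280210/15 ≈ 70.580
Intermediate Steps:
Z(n) = -22/45
√(Z(64) + 4982) = √(-22/45 + 4982) = √(224168/45) = 2*√280210/15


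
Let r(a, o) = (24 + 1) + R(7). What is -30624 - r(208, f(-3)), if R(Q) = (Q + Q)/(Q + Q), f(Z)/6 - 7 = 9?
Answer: -30650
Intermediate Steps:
f(Z) = 96 (f(Z) = 42 + 6*9 = 42 + 54 = 96)
R(Q) = 1 (R(Q) = (2*Q)/((2*Q)) = (2*Q)*(1/(2*Q)) = 1)
r(a, o) = 26 (r(a, o) = (24 + 1) + 1 = 25 + 1 = 26)
-30624 - r(208, f(-3)) = -30624 - 1*26 = -30624 - 26 = -30650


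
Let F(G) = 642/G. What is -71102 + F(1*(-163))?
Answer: -11590268/163 ≈ -71106.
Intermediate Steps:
-71102 + F(1*(-163)) = -71102 + 642/((1*(-163))) = -71102 + 642/(-163) = -71102 + 642*(-1/163) = -71102 - 642/163 = -11590268/163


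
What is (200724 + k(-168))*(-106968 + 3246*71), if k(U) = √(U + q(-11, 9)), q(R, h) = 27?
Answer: 24789012552 + 123498*I*√141 ≈ 2.4789e+10 + 1.4665e+6*I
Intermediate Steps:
k(U) = √(27 + U) (k(U) = √(U + 27) = √(27 + U))
(200724 + k(-168))*(-106968 + 3246*71) = (200724 + √(27 - 168))*(-106968 + 3246*71) = (200724 + √(-141))*(-106968 + 230466) = (200724 + I*√141)*123498 = 24789012552 + 123498*I*√141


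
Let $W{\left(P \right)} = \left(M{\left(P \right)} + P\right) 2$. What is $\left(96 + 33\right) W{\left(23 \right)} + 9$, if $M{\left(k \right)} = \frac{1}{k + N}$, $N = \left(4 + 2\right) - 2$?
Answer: $\frac{53573}{9} \approx 5952.6$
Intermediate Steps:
$N = 4$ ($N = 6 - 2 = 4$)
$M{\left(k \right)} = \frac{1}{4 + k}$ ($M{\left(k \right)} = \frac{1}{k + 4} = \frac{1}{4 + k}$)
$W{\left(P \right)} = 2 P + \frac{2}{4 + P}$ ($W{\left(P \right)} = \left(\frac{1}{4 + P} + P\right) 2 = \left(P + \frac{1}{4 + P}\right) 2 = 2 P + \frac{2}{4 + P}$)
$\left(96 + 33\right) W{\left(23 \right)} + 9 = \left(96 + 33\right) \frac{2 \left(1 + 23 \left(4 + 23\right)\right)}{4 + 23} + 9 = 129 \frac{2 \left(1 + 23 \cdot 27\right)}{27} + 9 = 129 \cdot 2 \cdot \frac{1}{27} \left(1 + 621\right) + 9 = 129 \cdot 2 \cdot \frac{1}{27} \cdot 622 + 9 = 129 \cdot \frac{1244}{27} + 9 = \frac{53492}{9} + 9 = \frac{53573}{9}$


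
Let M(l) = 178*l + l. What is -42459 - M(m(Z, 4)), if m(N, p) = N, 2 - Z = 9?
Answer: -41206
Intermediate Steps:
Z = -7 (Z = 2 - 1*9 = 2 - 9 = -7)
M(l) = 179*l
-42459 - M(m(Z, 4)) = -42459 - 179*(-7) = -42459 - 1*(-1253) = -42459 + 1253 = -41206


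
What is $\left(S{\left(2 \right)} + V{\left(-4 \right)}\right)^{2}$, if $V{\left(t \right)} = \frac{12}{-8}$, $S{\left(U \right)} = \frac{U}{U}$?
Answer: $\frac{1}{4} \approx 0.25$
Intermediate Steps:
$S{\left(U \right)} = 1$
$V{\left(t \right)} = - \frac{3}{2}$ ($V{\left(t \right)} = 12 \left(- \frac{1}{8}\right) = - \frac{3}{2}$)
$\left(S{\left(2 \right)} + V{\left(-4 \right)}\right)^{2} = \left(1 - \frac{3}{2}\right)^{2} = \left(- \frac{1}{2}\right)^{2} = \frac{1}{4}$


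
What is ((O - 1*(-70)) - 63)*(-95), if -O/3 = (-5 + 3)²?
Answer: 475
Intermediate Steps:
O = -12 (O = -3*(-5 + 3)² = -3*(-2)² = -3*4 = -12)
((O - 1*(-70)) - 63)*(-95) = ((-12 - 1*(-70)) - 63)*(-95) = ((-12 + 70) - 63)*(-95) = (58 - 63)*(-95) = -5*(-95) = 475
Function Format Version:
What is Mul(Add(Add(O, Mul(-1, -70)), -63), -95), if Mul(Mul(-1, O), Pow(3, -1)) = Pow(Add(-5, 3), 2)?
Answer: 475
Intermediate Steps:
O = -12 (O = Mul(-3, Pow(Add(-5, 3), 2)) = Mul(-3, Pow(-2, 2)) = Mul(-3, 4) = -12)
Mul(Add(Add(O, Mul(-1, -70)), -63), -95) = Mul(Add(Add(-12, Mul(-1, -70)), -63), -95) = Mul(Add(Add(-12, 70), -63), -95) = Mul(Add(58, -63), -95) = Mul(-5, -95) = 475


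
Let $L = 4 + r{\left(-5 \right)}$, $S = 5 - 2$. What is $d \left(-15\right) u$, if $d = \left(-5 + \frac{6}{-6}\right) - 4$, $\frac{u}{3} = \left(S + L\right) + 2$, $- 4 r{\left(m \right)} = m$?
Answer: $\frac{9225}{2} \approx 4612.5$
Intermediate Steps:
$S = 3$ ($S = 5 - 2 = 3$)
$r{\left(m \right)} = - \frac{m}{4}$
$L = \frac{21}{4}$ ($L = 4 - - \frac{5}{4} = 4 + \frac{5}{4} = \frac{21}{4} \approx 5.25$)
$u = \frac{123}{4}$ ($u = 3 \left(\left(3 + \frac{21}{4}\right) + 2\right) = 3 \left(\frac{33}{4} + 2\right) = 3 \cdot \frac{41}{4} = \frac{123}{4} \approx 30.75$)
$d = -10$ ($d = \left(-5 + 6 \left(- \frac{1}{6}\right)\right) - 4 = \left(-5 - 1\right) - 4 = -6 - 4 = -10$)
$d \left(-15\right) u = \left(-10\right) \left(-15\right) \frac{123}{4} = 150 \cdot \frac{123}{4} = \frac{9225}{2}$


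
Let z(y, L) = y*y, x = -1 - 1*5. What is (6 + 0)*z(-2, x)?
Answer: 24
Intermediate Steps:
x = -6 (x = -1 - 5 = -6)
z(y, L) = y**2
(6 + 0)*z(-2, x) = (6 + 0)*(-2)**2 = 6*4 = 24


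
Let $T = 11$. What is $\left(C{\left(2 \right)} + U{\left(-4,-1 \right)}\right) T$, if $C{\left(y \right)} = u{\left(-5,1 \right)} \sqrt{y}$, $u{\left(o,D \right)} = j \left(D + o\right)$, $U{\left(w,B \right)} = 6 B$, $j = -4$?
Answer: $-66 + 176 \sqrt{2} \approx 182.9$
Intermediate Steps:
$u{\left(o,D \right)} = - 4 D - 4 o$ ($u{\left(o,D \right)} = - 4 \left(D + o\right) = - 4 D - 4 o$)
$C{\left(y \right)} = 16 \sqrt{y}$ ($C{\left(y \right)} = \left(\left(-4\right) 1 - -20\right) \sqrt{y} = \left(-4 + 20\right) \sqrt{y} = 16 \sqrt{y}$)
$\left(C{\left(2 \right)} + U{\left(-4,-1 \right)}\right) T = \left(16 \sqrt{2} + 6 \left(-1\right)\right) 11 = \left(16 \sqrt{2} - 6\right) 11 = \left(-6 + 16 \sqrt{2}\right) 11 = -66 + 176 \sqrt{2}$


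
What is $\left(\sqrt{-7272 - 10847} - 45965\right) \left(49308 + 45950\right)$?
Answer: $-4378533970 + 95258 i \sqrt{18119} \approx -4.3785 \cdot 10^{9} + 1.2822 \cdot 10^{7} i$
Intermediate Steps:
$\left(\sqrt{-7272 - 10847} - 45965\right) \left(49308 + 45950\right) = \left(\sqrt{-18119} - 45965\right) 95258 = \left(i \sqrt{18119} - 45965\right) 95258 = \left(-45965 + i \sqrt{18119}\right) 95258 = -4378533970 + 95258 i \sqrt{18119}$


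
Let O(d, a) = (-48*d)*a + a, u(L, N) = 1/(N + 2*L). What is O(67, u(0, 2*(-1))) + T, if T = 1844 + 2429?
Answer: 11761/2 ≈ 5880.5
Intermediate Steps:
O(d, a) = a - 48*a*d (O(d, a) = -48*a*d + a = a - 48*a*d)
T = 4273
O(67, u(0, 2*(-1))) + T = (1 - 48*67)/(2*(-1) + 2*0) + 4273 = (1 - 3216)/(-2 + 0) + 4273 = -3215/(-2) + 4273 = -½*(-3215) + 4273 = 3215/2 + 4273 = 11761/2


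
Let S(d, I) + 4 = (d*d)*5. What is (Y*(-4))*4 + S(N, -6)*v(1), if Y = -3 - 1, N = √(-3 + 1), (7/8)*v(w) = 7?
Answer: -48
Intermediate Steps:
v(w) = 8 (v(w) = (8/7)*7 = 8)
N = I*√2 (N = √(-2) = I*√2 ≈ 1.4142*I)
Y = -4
S(d, I) = -4 + 5*d² (S(d, I) = -4 + (d*d)*5 = -4 + d²*5 = -4 + 5*d²)
(Y*(-4))*4 + S(N, -6)*v(1) = -4*(-4)*4 + (-4 + 5*(I*√2)²)*8 = 16*4 + (-4 + 5*(-2))*8 = 64 + (-4 - 10)*8 = 64 - 14*8 = 64 - 112 = -48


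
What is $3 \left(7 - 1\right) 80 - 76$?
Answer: $1364$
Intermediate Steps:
$3 \left(7 - 1\right) 80 - 76 = 3 \cdot 6 \cdot 80 - 76 = 18 \cdot 80 - 76 = 1440 - 76 = 1364$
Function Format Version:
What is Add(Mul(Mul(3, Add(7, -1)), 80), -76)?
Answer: 1364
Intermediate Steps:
Add(Mul(Mul(3, Add(7, -1)), 80), -76) = Add(Mul(Mul(3, 6), 80), -76) = Add(Mul(18, 80), -76) = Add(1440, -76) = 1364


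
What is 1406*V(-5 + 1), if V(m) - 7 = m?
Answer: 4218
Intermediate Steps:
V(m) = 7 + m
1406*V(-5 + 1) = 1406*(7 + (-5 + 1)) = 1406*(7 - 4) = 1406*3 = 4218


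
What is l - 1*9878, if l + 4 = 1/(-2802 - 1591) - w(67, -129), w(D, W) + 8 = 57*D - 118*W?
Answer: -127023596/4393 ≈ -28915.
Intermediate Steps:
w(D, W) = -8 - 118*W + 57*D (w(D, W) = -8 + (57*D - 118*W) = -8 + (-118*W + 57*D) = -8 - 118*W + 57*D)
l = -83629542/4393 (l = -4 + (1/(-2802 - 1591) - (-8 - 118*(-129) + 57*67)) = -4 + (1/(-4393) - (-8 + 15222 + 3819)) = -4 + (-1/4393 - 1*19033) = -4 + (-1/4393 - 19033) = -4 - 83611970/4393 = -83629542/4393 ≈ -19037.)
l - 1*9878 = -83629542/4393 - 1*9878 = -83629542/4393 - 9878 = -127023596/4393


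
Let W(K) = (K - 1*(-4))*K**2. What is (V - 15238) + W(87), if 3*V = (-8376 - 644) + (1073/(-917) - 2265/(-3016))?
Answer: 1854477644351/2765672 ≈ 6.7053e+5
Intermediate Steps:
W(K) = K**2*(4 + K) (W(K) = (K + 4)*K**2 = (4 + K)*K**2 = K**2*(4 + K))
V = -8315840201/2765672 (V = ((-8376 - 644) + (1073/(-917) - 2265/(-3016)))/3 = (-9020 + (1073*(-1/917) - 2265*(-1/3016)))/3 = (-9020 + (-1073/917 + 2265/3016))/3 = (-9020 - 1159163/2765672)/3 = (1/3)*(-24947520603/2765672) = -8315840201/2765672 ≈ -3006.8)
(V - 15238) + W(87) = (-8315840201/2765672 - 15238) + 87**2*(4 + 87) = -50459150137/2765672 + 7569*91 = -50459150137/2765672 + 688779 = 1854477644351/2765672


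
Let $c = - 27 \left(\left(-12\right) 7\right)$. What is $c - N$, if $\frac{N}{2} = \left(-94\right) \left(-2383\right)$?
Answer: $-445736$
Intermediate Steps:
$c = 2268$ ($c = \left(-27\right) \left(-84\right) = 2268$)
$N = 448004$ ($N = 2 \left(\left(-94\right) \left(-2383\right)\right) = 2 \cdot 224002 = 448004$)
$c - N = 2268 - 448004 = -445736$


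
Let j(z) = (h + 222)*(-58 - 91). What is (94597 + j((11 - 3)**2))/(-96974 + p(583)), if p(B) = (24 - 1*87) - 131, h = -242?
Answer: -97577/97168 ≈ -1.0042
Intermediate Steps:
p(B) = -194 (p(B) = (24 - 87) - 131 = -63 - 131 = -194)
j(z) = 2980 (j(z) = (-242 + 222)*(-58 - 91) = -20*(-149) = 2980)
(94597 + j((11 - 3)**2))/(-96974 + p(583)) = (94597 + 2980)/(-96974 - 194) = 97577/(-97168) = 97577*(-1/97168) = -97577/97168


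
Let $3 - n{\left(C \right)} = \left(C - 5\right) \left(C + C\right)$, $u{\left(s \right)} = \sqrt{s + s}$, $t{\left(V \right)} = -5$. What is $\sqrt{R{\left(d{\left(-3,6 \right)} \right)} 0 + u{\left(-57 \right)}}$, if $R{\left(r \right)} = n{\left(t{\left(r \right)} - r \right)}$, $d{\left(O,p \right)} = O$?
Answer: $\sqrt[4]{-114} \approx 2.3105 + 2.3105 i$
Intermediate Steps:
$u{\left(s \right)} = \sqrt{2} \sqrt{s}$ ($u{\left(s \right)} = \sqrt{2 s} = \sqrt{2} \sqrt{s}$)
$n{\left(C \right)} = 3 - 2 C \left(-5 + C\right)$ ($n{\left(C \right)} = 3 - \left(C - 5\right) \left(C + C\right) = 3 - \left(-5 + C\right) 2 C = 3 - 2 C \left(-5 + C\right)$)
$R{\left(r \right)} = -47 - 10 r - 2 \left(-5 - r\right)^{2}$ ($R{\left(r \right)} = 3 - 2 \left(-5 - r\right)^{2} + 10 \left(-5 - r\right) = 3 - 2 \left(-5 - r\right)^{2} - \left(50 + 10 r\right) = -47 - 10 r - 2 \left(-5 - r\right)^{2}$)
$\sqrt{R{\left(d{\left(-3,6 \right)} \right)} 0 + u{\left(-57 \right)}} = \sqrt{\left(-97 - -90 - 2 \left(-3\right)^{2}\right) 0 + \sqrt{2} \sqrt{-57}} = \sqrt{\left(-97 + 90 - 18\right) 0 + \sqrt{2} i \sqrt{57}} = \sqrt{\left(-97 + 90 - 18\right) 0 + i \sqrt{114}} = \sqrt{\left(-25\right) 0 + i \sqrt{114}} = \sqrt{0 + i \sqrt{114}} = \sqrt{i \sqrt{114}} = \sqrt[4]{114} \sqrt{i}$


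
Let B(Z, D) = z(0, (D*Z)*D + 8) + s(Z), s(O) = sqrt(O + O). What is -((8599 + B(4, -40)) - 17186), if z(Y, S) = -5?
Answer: 8592 - 2*sqrt(2) ≈ 8589.2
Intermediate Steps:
s(O) = sqrt(2)*sqrt(O) (s(O) = sqrt(2*O) = sqrt(2)*sqrt(O))
B(Z, D) = -5 + sqrt(2)*sqrt(Z)
-((8599 + B(4, -40)) - 17186) = -((8599 + (-5 + sqrt(2)*sqrt(4))) - 17186) = -((8599 + (-5 + sqrt(2)*2)) - 17186) = -((8599 + (-5 + 2*sqrt(2))) - 17186) = -((8594 + 2*sqrt(2)) - 17186) = -(-8592 + 2*sqrt(2)) = 8592 - 2*sqrt(2)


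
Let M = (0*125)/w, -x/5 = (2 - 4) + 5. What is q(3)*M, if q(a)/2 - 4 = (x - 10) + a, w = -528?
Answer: 0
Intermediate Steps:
x = -15 (x = -5*((2 - 4) + 5) = -5*(-2 + 5) = -5*3 = -15)
q(a) = -42 + 2*a (q(a) = 8 + 2*((-15 - 10) + a) = 8 + 2*(-25 + a) = 8 + (-50 + 2*a) = -42 + 2*a)
M = 0 (M = (0*125)/(-528) = 0*(-1/528) = 0)
q(3)*M = (-42 + 2*3)*0 = (-42 + 6)*0 = -36*0 = 0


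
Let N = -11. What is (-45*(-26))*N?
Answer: -12870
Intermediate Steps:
(-45*(-26))*N = -45*(-26)*(-11) = 1170*(-11) = -12870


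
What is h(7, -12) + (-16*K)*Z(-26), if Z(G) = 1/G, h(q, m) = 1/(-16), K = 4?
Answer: 499/208 ≈ 2.3990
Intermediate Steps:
h(q, m) = -1/16 (h(q, m) = 1*(-1/16) = -1/16)
h(7, -12) + (-16*K)*Z(-26) = -1/16 - 16*4/(-26) = -1/16 - 64*(-1/26) = -1/16 + 32/13 = 499/208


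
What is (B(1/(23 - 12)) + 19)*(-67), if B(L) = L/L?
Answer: -1340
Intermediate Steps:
B(L) = 1
(B(1/(23 - 12)) + 19)*(-67) = (1 + 19)*(-67) = 20*(-67) = -1340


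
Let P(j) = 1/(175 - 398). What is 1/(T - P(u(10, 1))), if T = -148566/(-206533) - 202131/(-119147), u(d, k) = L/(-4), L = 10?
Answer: 5487536579273/13281492837926 ≈ 0.41317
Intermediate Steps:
u(d, k) = -5/2 (u(d, k) = 10/(-4) = 10*(-1/4) = -5/2)
T = 59447915025/24607787351 (T = -148566*(-1/206533) - 202131*(-1/119147) = 148566/206533 + 202131/119147 = 59447915025/24607787351 ≈ 2.4158)
P(j) = -1/223 (P(j) = 1/(-223) = -1/223)
1/(T - P(u(10, 1))) = 1/(59447915025/24607787351 - 1*(-1/223)) = 1/(59447915025/24607787351 + 1/223) = 1/(13281492837926/5487536579273) = 5487536579273/13281492837926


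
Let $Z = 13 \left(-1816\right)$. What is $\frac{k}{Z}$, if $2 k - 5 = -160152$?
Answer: $\frac{12319}{3632} \approx 3.3918$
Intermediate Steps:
$k = - \frac{160147}{2}$ ($k = \frac{5}{2} + \frac{1}{2} \left(-160152\right) = \frac{5}{2} - 80076 = - \frac{160147}{2} \approx -80074.0$)
$Z = -23608$
$\frac{k}{Z} = - \frac{160147}{2 \left(-23608\right)} = \left(- \frac{160147}{2}\right) \left(- \frac{1}{23608}\right) = \frac{12319}{3632}$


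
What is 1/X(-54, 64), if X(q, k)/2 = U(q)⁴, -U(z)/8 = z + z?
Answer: 1/1114512556032 ≈ 8.9725e-13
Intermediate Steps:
U(z) = -16*z (U(z) = -8*(z + z) = -16*z)
X(q, k) = 131072*q⁴ (X(q, k) = 2*(-16*q)⁴ = 2*(65536*q⁴) = 131072*q⁴)
1/X(-54, 64) = 1/(131072*(-54)⁴) = 1/(131072*8503056) = 1/1114512556032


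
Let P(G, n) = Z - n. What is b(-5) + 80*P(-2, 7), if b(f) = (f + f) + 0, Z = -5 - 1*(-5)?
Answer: -570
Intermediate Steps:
Z = 0 (Z = -5 + 5 = 0)
b(f) = 2*f (b(f) = 2*f + 0 = 2*f)
P(G, n) = -n (P(G, n) = 0 - n = -n)
b(-5) + 80*P(-2, 7) = 2*(-5) + 80*(-1*7) = -10 + 80*(-7) = -10 - 560 = -570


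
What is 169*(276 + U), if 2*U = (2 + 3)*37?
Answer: 124553/2 ≈ 62277.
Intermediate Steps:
U = 185/2 (U = ((2 + 3)*37)/2 = (5*37)/2 = (½)*185 = 185/2 ≈ 92.500)
169*(276 + U) = 169*(276 + 185/2) = 169*(737/2) = 124553/2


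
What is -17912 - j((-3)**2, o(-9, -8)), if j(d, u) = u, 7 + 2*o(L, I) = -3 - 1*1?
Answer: -35813/2 ≈ -17907.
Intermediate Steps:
o(L, I) = -11/2 (o(L, I) = -7/2 + (-3 - 1*1)/2 = -7/2 + (-3 - 1)/2 = -7/2 + (1/2)*(-4) = -7/2 - 2 = -11/2)
-17912 - j((-3)**2, o(-9, -8)) = -17912 - 1*(-11/2) = -17912 + 11/2 = -35813/2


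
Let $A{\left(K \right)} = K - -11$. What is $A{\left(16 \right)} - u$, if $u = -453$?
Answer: $480$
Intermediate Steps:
$A{\left(K \right)} = 11 + K$ ($A{\left(K \right)} = K + 11 = 11 + K$)
$A{\left(16 \right)} - u = \left(11 + 16\right) - -453 = 27 + 453 = 480$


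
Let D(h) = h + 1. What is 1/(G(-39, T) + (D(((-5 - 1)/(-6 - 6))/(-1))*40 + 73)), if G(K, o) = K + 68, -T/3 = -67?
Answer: 1/122 ≈ 0.0081967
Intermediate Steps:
T = 201 (T = -3*(-67) = 201)
G(K, o) = 68 + K
D(h) = 1 + h
1/(G(-39, T) + (D(((-5 - 1)/(-6 - 6))/(-1))*40 + 73)) = 1/((68 - 39) + ((1 + ((-5 - 1)/(-6 - 6))/(-1))*40 + 73)) = 1/(29 + ((1 - 6/(-12)*(-1))*40 + 73)) = 1/(29 + ((1 - 6*(-1/12)*(-1))*40 + 73)) = 1/(29 + ((1 + (1/2)*(-1))*40 + 73)) = 1/(29 + ((1 - 1/2)*40 + 73)) = 1/(29 + ((1/2)*40 + 73)) = 1/(29 + (20 + 73)) = 1/(29 + 93) = 1/122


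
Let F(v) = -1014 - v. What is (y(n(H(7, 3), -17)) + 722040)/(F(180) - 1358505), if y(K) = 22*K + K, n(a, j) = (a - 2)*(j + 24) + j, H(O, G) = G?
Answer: -721810/1359699 ≈ -0.53086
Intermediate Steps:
n(a, j) = j + (-2 + a)*(24 + j) (n(a, j) = (-2 + a)*(24 + j) + j = j + (-2 + a)*(24 + j))
y(K) = 23*K
(y(n(H(7, 3), -17)) + 722040)/(F(180) - 1358505) = (23*(-48 - 1*(-17) + 24*3 + 3*(-17)) + 722040)/((-1014 - 1*180) - 1358505) = (23*(-48 + 17 + 72 - 51) + 722040)/((-1014 - 180) - 1358505) = (23*(-10) + 722040)/(-1194 - 1358505) = (-230 + 722040)/(-1359699) = 721810*(-1/1359699) = -721810/1359699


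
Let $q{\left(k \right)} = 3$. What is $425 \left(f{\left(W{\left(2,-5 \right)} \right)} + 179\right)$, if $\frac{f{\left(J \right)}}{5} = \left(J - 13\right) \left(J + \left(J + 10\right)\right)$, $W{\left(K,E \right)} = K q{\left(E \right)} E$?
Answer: $4644825$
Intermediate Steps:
$W{\left(K,E \right)} = 3 E K$ ($W{\left(K,E \right)} = K 3 E = 3 K E = 3 E K$)
$f{\left(J \right)} = 5 \left(-13 + J\right) \left(10 + 2 J\right)$ ($f{\left(J \right)} = 5 \left(J - 13\right) \left(J + \left(J + 10\right)\right) = 5 \left(-13 + J\right) \left(J + \left(10 + J\right)\right) = 5 \left(-13 + J\right) \left(10 + 2 J\right)$)
$425 \left(f{\left(W{\left(2,-5 \right)} \right)} + 179\right) = 425 \left(\left(-650 - 80 \cdot 3 \left(-5\right) 2 + 10 \left(3 \left(-5\right) 2\right)^{2}\right) + 179\right) = 425 \left(\left(-650 - -2400 + 10 \left(-30\right)^{2}\right) + 179\right) = 425 \left(\left(-650 + 2400 + 10 \cdot 900\right) + 179\right) = 425 \left(\left(-650 + 2400 + 9000\right) + 179\right) = 425 \left(10750 + 179\right) = 425 \cdot 10929 = 4644825$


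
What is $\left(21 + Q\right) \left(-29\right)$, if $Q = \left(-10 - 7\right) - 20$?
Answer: $464$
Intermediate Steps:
$Q = -37$ ($Q = \left(-10 - 7\right) - 20 = -17 - 20 = -37$)
$\left(21 + Q\right) \left(-29\right) = \left(21 - 37\right) \left(-29\right) = \left(-16\right) \left(-29\right) = 464$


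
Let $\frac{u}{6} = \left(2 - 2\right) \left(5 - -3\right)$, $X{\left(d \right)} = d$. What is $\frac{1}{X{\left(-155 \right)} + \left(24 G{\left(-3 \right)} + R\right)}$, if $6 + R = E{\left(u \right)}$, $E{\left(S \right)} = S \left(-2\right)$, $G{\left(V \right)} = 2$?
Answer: $- \frac{1}{113} \approx -0.0088496$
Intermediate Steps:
$u = 0$ ($u = 6 \left(2 - 2\right) \left(5 - -3\right) = 6 \cdot 0 \left(5 + 3\right) = 6 \cdot 0 \cdot 8 = 6 \cdot 0 = 0$)
$E{\left(S \right)} = - 2 S$
$R = -6$ ($R = -6 - 0 = -6 + 0 = -6$)
$\frac{1}{X{\left(-155 \right)} + \left(24 G{\left(-3 \right)} + R\right)} = \frac{1}{-155 + \left(24 \cdot 2 - 6\right)} = \frac{1}{-155 + \left(48 - 6\right)} = \frac{1}{-155 + 42} = \frac{1}{-113} = - \frac{1}{113}$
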